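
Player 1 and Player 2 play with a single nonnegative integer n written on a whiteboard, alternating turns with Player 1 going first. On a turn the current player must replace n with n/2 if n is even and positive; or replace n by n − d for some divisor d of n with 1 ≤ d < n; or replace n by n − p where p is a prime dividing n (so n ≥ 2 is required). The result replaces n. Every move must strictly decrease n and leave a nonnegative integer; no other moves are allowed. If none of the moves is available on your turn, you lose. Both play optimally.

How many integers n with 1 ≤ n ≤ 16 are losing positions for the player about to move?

Positions with no move are L. A position that does have a move is losing for the player to move precisely when every available move leads to a winning position for the opponent. Fill in the labels:
n=0: no move → L
n=1: no move → L
n=2: →0(L), so W
n=3: →0(L), so W
n=4: →2(W), 3(W) — all W, so L
n=5: →0(L), so W
n=6: →4(L), so W
n=7: →0(L), so W
n=8: →4(L), so W
n=9: →6(W), 8(W) — all W, so L
n=10: →9(L), so W
n=11: →0(L), so W
n=12: →9(L), so W
n=13: →0(L), so W
n=14: →7(W), 12(W), 13(W) — all W, so L
n=15: →14(L), so W
n=16: →14(L), so W
L entries with 1 ≤ n ≤ 16 (n=0 is outside the asked range and is not counted): n = 1, 4, 9, 14; that makes 4.

4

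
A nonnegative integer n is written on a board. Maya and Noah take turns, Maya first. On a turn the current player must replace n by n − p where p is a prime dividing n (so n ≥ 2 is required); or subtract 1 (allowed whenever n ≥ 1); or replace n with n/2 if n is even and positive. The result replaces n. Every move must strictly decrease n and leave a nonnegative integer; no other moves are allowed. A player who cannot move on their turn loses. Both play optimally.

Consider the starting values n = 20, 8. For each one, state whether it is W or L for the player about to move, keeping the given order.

Classify positions by backward induction: terminal positions (no move available) are L. From any other position, the mover wins iff some move reaches an L.
n=0: no move → L
n=1: reaches L-position 0 → W
n=2: reaches L-position 0 → W
n=3: reaches L-position 0 → W
n=4: only reaches 2(W), 3(W), all W → L
n=5: reaches L-position 0 → W
n=6: reaches L-position 4 → W
n=7: reaches L-position 0 → W
n=8: reaches L-position 4 → W
n=9: only reaches 6(W), 8(W), all W → L
n=10: reaches L-position 9 → W
n=11: reaches L-position 0 → W
n=12: reaches L-position 9 → W
n=13: reaches L-position 0 → W
n=14: only reaches 7(W), 12(W), 13(W), all W → L
n=15: reaches L-position 14 → W
n=16: reaches L-position 14 → W
n=17: reaches L-position 0 → W
n=18: reaches L-position 9 → W
n=19: reaches L-position 0 → W
n=20: only reaches 10(W), 15(W), 18(W), 19(W), all W → L

20: L, 8: W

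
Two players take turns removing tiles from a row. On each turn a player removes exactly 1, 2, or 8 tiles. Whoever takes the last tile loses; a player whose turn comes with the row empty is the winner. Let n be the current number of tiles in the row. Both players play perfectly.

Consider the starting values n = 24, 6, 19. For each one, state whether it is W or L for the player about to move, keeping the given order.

24: W, 6: W, 19: L

Build the W/L table. Terminal = W. A non-terminal position is W if it has a move to some L; otherwise it is L.
n=0: no move; the opponent has just taken the last tile and therefore loses → W
n=1: L (sole option 0(W) is W)
n=2: W (go to 1, an L position)
n=3: W (go to 1, an L position)
n=4: L (options 3(W), 2(W) are all W)
n=5: W (go to 4, an L position)
n=6: W (go to 4, an L position)
n=7: L (options 6(W), 5(W) are all W)
n=8: W (go to 7, an L position)
n=9: W (go to 7, an L position)
n=10: L (options 9(W), 8(W), 2(W) are all W)
n=11: W (go to 10, an L position)
n=12: W (go to 10, an L position)
n=13: L (options 12(W), 11(W), 5(W) are all W)
n=14: W (go to 13, an L position)
n=15: W (go to 13, an L position)
n=16: L (options 15(W), 14(W), 8(W) are all W)
n=17: W (go to 16, an L position)
n=18: W (go to 16, an L position)
n=19: L (options 18(W), 17(W), 11(W) are all W)
n=20: W (go to 19, an L position)
n=21: W (go to 19, an L position)
n=22: L (options 21(W), 20(W), 14(W) are all W)
n=23: W (go to 22, an L position)
n=24: W (go to 22, an L position)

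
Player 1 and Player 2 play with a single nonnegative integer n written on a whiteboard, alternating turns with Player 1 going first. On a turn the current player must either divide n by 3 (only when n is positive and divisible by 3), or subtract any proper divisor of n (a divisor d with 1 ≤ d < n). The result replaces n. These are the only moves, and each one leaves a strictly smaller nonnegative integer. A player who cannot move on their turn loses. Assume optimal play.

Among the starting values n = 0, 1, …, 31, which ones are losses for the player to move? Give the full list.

Work bottom-up. With no move the player to move loses. Otherwise the position is W if at least one move leads to an L position for the opponent, and L if every move leads to a W.
n=0: no move → L
n=1: no move → L
n=2: →1(L), so W
n=3: →1(L), so W
n=4: →2(W), 3(W) — all W, so L
n=5: →4(L), so W
n=6: →4(L), so W
n=7: →6(W) only, which is W, so L
n=8: →4(L), so W
n=9: →3(W), 6(W), 8(W) — all W, so L
n=10: →9(L), so W
n=11: →10(W) only, which is W, so L
n=12: →4(L), so W
n=13: →12(W) only, which is W, so L
n=14: →7(L), so W
n=15: →5(W), 10(W), 12(W), 14(W) — all W, so L
n=16: →15(L), so W
n=17: →16(W) only, which is W, so L
n=18: →9(L), so W
n=19: →18(W) only, which is W, so L
n=20: →15(L), so W
n=21: →7(L), so W
n=22: →11(L), so W
n=23: →22(W) only, which is W, so L
n=24: →23(L), so W
n=25: →20(W), 24(W) — all W, so L
n=26: →13(L), so W
n=27: →9(L), so W
n=28: →14(W), 21(W), 24(W), 26(W), 27(W) — all W, so L
n=29: →28(L), so W
n=30: →15(L), so W
n=31: →30(W) only, which is W, so L
Reading off the rows marked L gives the requested list; there are 14 such values of n.

0, 1, 4, 7, 9, 11, 13, 15, 17, 19, 23, 25, 28, 31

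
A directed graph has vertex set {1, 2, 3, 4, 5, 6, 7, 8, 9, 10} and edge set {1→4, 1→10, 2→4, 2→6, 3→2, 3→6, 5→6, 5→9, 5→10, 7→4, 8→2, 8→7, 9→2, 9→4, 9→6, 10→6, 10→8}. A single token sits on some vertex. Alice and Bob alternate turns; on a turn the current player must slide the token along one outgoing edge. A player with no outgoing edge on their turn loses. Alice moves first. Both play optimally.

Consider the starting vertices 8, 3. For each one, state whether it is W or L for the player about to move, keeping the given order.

8: L, 3: W

Positions with no move are L. A position that does have a move is losing for the player to move precisely when every available move leads to a winning position for the opponent. Fill in the labels:
Every edge goes from a vertex to one that appears earlier in the order 4, 6, 2, 9, 7, 8, 10, 1, 5, 3, so processing vertices in that order labels each vertex after all of its successors.
4: no outgoing edge → L
6: no outgoing edge → L
2: →6(L), so W
9: →6(L), so W
7: →4(L), so W
8: →7(W), 2(W) — all W, so L
10: →8(L), so W
1: →4(L), so W
5: →6(L), so W
3: →6(L), so W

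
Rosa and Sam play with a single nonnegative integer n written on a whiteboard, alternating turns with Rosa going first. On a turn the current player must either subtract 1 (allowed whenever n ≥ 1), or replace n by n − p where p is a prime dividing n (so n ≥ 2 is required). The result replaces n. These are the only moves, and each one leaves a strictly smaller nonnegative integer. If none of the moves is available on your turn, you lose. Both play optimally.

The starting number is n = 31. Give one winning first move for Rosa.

Compute win/loss labels from the base case upward. A position with no move is L. Any other position is W if it can reach an L in one move, else L.
n=0: no move → L
n=1: reaches L-position 0 → W
n=2: reaches L-position 0 → W
n=3: reaches L-position 0 → W
n=4: only reaches 2(W), 3(W), all W → L
n=5: reaches L-position 0 → W
n=6: reaches L-position 4 → W
n=7: reaches L-position 0 → W
n=8: only reaches 6(W), 7(W), all W → L
n=9: reaches L-position 8 → W
n=10: reaches L-position 8 → W
n=11: reaches L-position 0 → W
n=12: only reaches 9(W), 10(W), 11(W), all W → L
n=13: reaches L-position 0 → W
n=14: reaches L-position 12 → W
n=15: reaches L-position 12 → W
n=16: only reaches 14(W), 15(W), all W → L
n=17: reaches L-position 0 → W
n=18: reaches L-position 16 → W
n=19: reaches L-position 0 → W
n=20: only reaches 15(W), 18(W), 19(W), all W → L
n=21: reaches L-position 20 → W
n=22: reaches L-position 20 → W
n=23: reaches L-position 0 → W
n=24: only reaches 21(W), 22(W), 23(W), all W → L
n=25: reaches L-position 20 → W
n=26: reaches L-position 24 → W
n=27: reaches L-position 24 → W
n=28: only reaches 21(W), 26(W), 27(W), all W → L
n=29: reaches L-position 0 → W
n=30: reaches L-position 28 → W
n=31: reaches L-position 0 → W
From 31, the L positions reachable in one move are: 0.

Move to 0.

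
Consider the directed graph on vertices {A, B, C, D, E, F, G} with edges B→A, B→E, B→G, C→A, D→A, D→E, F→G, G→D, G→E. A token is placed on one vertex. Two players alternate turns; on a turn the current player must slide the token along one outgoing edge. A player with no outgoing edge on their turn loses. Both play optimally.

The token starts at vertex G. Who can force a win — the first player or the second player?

The first player wins.

Build the W/L table. Terminal = L. A non-terminal position is W if it has a move to some L; otherwise it is L.
Every edge goes from a vertex to one that appears earlier in the order A, E, D, G, B, F, C, so processing vertices in that order labels each vertex after all of its successors.
A: no outgoing edge → L
E: no outgoing edge → L
D: W (go to E, an L position)
G: W (go to E, an L position)
B: W (go to E, an L position)
F: L (sole option G(W) is W)
C: W (go to A, an L position)
From G the player to move can move to E, reaching an L position.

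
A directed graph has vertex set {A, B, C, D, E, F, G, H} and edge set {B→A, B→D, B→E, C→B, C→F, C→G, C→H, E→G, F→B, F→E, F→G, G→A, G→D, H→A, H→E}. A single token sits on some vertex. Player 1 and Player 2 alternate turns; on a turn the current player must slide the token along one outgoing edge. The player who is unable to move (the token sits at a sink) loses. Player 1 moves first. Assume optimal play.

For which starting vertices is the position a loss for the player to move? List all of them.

Compute win/loss labels from the base case upward. A position with no move is L. Any other position is W if it can reach an L in one move, else L.
Every edge goes from a vertex to one that appears earlier in the order A, D, G, E, H, B, F, C, so processing vertices in that order labels each vertex after all of its successors.
A: no outgoing edge → L
D: no outgoing edge → L
G: can move to D, which is L ⇒ W
E: the only move is to G(W), a W ⇒ L
H: can move to E, which is L ⇒ W
B: can move to E, which is L ⇒ W
F: can move to E, which is L ⇒ W
C: moves to F(W), B(W), H(W), G(W); every one is W ⇒ L
Reading off the rows marked L gives the requested list; there are 4 such vertices.

A, C, D, E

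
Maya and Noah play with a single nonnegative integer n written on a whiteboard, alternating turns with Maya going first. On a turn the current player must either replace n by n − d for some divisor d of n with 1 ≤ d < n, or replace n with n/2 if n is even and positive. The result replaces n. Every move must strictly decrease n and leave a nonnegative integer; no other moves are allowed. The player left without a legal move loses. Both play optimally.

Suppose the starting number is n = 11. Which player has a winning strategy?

Noah wins.

Label each position W (a win for the player to move) or L (a loss). A position with no legal move is L; any other position is W exactly when some move reaches an L, and L when every move reaches a W.
n=0: no move → L
n=1: no move → L
n=2: reaches L-position 1 → W
n=3: only reaches 2(W), which is W → L
n=4: reaches L-position 3 → W
n=5: only reaches 4(W), which is W → L
n=6: reaches L-position 3 → W
n=7: only reaches 6(W), which is W → L
n=8: reaches L-position 7 → W
n=9: only reaches 6(W), 8(W), all W → L
n=10: reaches L-position 5 → W
n=11: only reaches 10(W), which is W → L
Every move from 11 reaches a W position, so the mover loses.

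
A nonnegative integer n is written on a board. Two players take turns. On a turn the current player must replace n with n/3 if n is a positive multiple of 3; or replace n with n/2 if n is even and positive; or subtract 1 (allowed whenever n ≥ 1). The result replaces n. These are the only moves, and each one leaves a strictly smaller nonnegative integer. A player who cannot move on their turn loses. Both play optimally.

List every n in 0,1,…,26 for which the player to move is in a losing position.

0, 2, 5, 7, 9, 11, 13, 16, 19, 23, 25

Work bottom-up. With no move the player to move loses. Otherwise the position is W if at least one move leads to an L position for the opponent, and L if every move leads to a W.
n=0: no move → L
n=1: reaches L-position 0 → W
n=2: only reaches 1(W), which is W → L
n=3: reaches L-position 2 → W
n=4: reaches L-position 2 → W
n=5: only reaches 4(W), which is W → L
n=6: reaches L-position 2 → W
n=7: only reaches 6(W), which is W → L
n=8: reaches L-position 7 → W
n=9: only reaches 3(W), 8(W), all W → L
n=10: reaches L-position 5 → W
n=11: only reaches 10(W), which is W → L
n=12: reaches L-position 11 → W
n=13: only reaches 12(W), which is W → L
n=14: reaches L-position 7 → W
n=15: reaches L-position 5 → W
n=16: only reaches 8(W), 15(W), all W → L
n=17: reaches L-position 16 → W
n=18: reaches L-position 9 → W
n=19: only reaches 18(W), which is W → L
n=20: reaches L-position 19 → W
n=21: reaches L-position 7 → W
n=22: reaches L-position 11 → W
n=23: only reaches 22(W), which is W → L
n=24: reaches L-position 23 → W
n=25: only reaches 24(W), which is W → L
n=26: reaches L-position 13 → W
The losing starting values of n are exactly the entries labelled L in this table (11 of them).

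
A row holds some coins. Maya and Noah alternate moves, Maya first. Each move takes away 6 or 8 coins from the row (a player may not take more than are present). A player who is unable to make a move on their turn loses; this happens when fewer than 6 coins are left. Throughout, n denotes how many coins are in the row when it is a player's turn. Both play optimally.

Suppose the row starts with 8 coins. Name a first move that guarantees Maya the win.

Use the standard recursion: the mover loses at a terminal position; elsewhere, the mover wins exactly when some move hands the opponent an L position.
n=0: no move → L
n=1: no move → L
n=2: no move → L
n=3: no move → L
n=4: no move → L
n=5: no move → L
n=6: W (go to 0, an L position)
n=7: W (go to 1, an L position)
n=8: W (go to 2, an L position)
From 8, the L positions reachable in one move are: 2, 0. Any move reaching one of these is winning.

Remove 6, leaving 2.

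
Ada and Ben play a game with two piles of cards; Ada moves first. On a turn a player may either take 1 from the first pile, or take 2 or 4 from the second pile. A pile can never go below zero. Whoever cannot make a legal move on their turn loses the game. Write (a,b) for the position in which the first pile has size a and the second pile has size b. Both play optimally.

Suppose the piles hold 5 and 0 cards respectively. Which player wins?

Ada wins.

Label each position W (a win for the player to move) or L (a loss). A position with no legal move is L; any other position is W exactly when some move reaches an L, and L when every move reaches a W.
No move ever increases a pile, so every position that can arise here has a ≤ 5 and b ≤ 0; it is enough to label the cells with 0 ≤ a ≤ 5 and 0 ≤ b ≤ 0.
Every move lowers a or b (never raises either), so fill the grid row by row in increasing a, and left to right within a row: each cell's successors are then already labelled.
      b=0
a=0:    L
a=1:    W
a=2:    L
a=3:    W
a=4:    L
a=5:    W
Cells with no legal move (terminal, hence L): (0,0).
The remaining L cells, each justified by listing all of its moves:
(2,0): L (sole option (1,0)(W) is W)
(4,0): L (sole option (3,0)(W) is W)
Every other cell has at least one move into one of the L cells above, so it is W.
The starting position (5,0) is W: Ada should move to (4,0), handing over an L position.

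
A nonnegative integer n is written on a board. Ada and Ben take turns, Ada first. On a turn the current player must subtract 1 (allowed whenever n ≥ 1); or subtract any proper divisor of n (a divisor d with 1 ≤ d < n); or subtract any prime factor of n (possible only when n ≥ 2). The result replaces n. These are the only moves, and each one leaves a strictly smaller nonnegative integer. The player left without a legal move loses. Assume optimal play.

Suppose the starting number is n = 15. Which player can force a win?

Ada wins.

Label each position W (a win for the player to move) or L (a loss). A position with no legal move is L; any other position is W exactly when some move reaches an L, and L when every move reaches a W.
n=0: no move → L
n=1: →0(L), so W
n=2: →0(L), so W
n=3: →0(L), so W
n=4: →2(W), 3(W) — all W, so L
n=5: →0(L), so W
n=6: →4(L), so W
n=7: →0(L), so W
n=8: →4(L), so W
n=9: →6(W), 8(W) — all W, so L
n=10: →9(L), so W
n=11: →0(L), so W
n=12: →9(L), so W
n=13: →0(L), so W
n=14: →7(W), 12(W), 13(W) — all W, so L
n=15: →14(L), so W
The starting position 15 is W: Ada should move to 14, handing over an L position.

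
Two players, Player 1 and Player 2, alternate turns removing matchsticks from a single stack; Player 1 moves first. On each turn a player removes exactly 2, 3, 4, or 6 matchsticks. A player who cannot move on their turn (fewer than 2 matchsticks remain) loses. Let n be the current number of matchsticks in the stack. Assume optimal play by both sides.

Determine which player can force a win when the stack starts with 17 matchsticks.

Player 2 wins.

Work bottom-up. With no move the player to move loses. Otherwise the position is W if at least one move leads to an L position for the opponent, and L if every move leads to a W.
n=0: no move → L
n=1: no move → L
n=2: can move to 0, which is L ⇒ W
n=3: can move to 1, which is L ⇒ W
n=4: can move to 1, which is L ⇒ W
n=5: can move to 1, which is L ⇒ W
n=6: can move to 0, which is L ⇒ W
n=7: can move to 1, which is L ⇒ W
n=8: moves to 6(W), 5(W), 4(W), 2(W); every one is W ⇒ L
n=9: moves to 7(W), 6(W), 5(W), 3(W); every one is W ⇒ L
n=10: can move to 8, which is L ⇒ W
n=11: can move to 9, which is L ⇒ W
n=12: can move to 9, which is L ⇒ W
n=13: can move to 9, which is L ⇒ W
n=14: can move to 8, which is L ⇒ W
n=15: can move to 9, which is L ⇒ W
n=16: moves to 14(W), 13(W), 12(W), 10(W); every one is W ⇒ L
n=17: moves to 15(W), 14(W), 13(W), 11(W); every one is W ⇒ L
The starting position 17 is L: whatever Player 1 does, the opponent receives a W position.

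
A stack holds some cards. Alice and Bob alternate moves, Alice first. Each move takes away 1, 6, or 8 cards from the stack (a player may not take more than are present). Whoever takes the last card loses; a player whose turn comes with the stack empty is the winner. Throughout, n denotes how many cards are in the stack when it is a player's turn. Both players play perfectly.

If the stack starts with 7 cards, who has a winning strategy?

Use the standard recursion: the mover wins at a terminal position; elsewhere, the mover wins exactly when some move hands the opponent an L position.
n=0: no move; the opponent has just taken the last card and therefore loses → W
n=1: →0(W) only, which is W, so L
n=2: →1(L), so W
n=3: →2(W) only, which is W, so L
n=4: →3(L), so W
n=5: →4(W) only, which is W, so L
n=6: →5(L), so W
n=7: →1(L), so W
The starting position 7 is W: Alice should remove 6, leaving 1, handing over an L position.

Alice wins.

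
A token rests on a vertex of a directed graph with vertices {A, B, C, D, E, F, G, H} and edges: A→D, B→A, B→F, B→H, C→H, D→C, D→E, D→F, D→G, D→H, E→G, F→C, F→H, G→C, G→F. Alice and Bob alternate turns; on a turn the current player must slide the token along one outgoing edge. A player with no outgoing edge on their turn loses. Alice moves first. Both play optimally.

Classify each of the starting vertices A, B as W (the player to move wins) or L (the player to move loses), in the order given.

Use the standard recursion: the mover loses at a terminal position; elsewhere, the mover wins exactly when some move hands the opponent an L position.
Every edge goes from a vertex to one that appears earlier in the order H, C, F, G, E, D, A, B, so processing vertices in that order labels each vertex after all of its successors.
H: no outgoing edge → L
C: →H(L), so W
F: →H(L), so W
G: →F(W), C(W) — all W, so L
E: →G(L), so W
D: →G(L), so W
A: →D(W) only, which is W, so L
B: →A(L), so W

A: L, B: W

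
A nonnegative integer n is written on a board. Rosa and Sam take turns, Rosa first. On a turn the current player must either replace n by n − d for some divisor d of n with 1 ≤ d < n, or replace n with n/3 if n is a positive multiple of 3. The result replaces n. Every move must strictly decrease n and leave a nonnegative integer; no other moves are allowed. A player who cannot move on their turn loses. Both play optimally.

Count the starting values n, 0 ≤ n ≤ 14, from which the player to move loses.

7

Compute win/loss labels from the base case upward. A position with no move is L. Any other position is W if it can reach an L in one move, else L.
n=0: no move → L
n=1: no move → L
n=2: W (go to 1, an L position)
n=3: W (go to 1, an L position)
n=4: L (options 2(W), 3(W) are all W)
n=5: W (go to 4, an L position)
n=6: W (go to 4, an L position)
n=7: L (sole option 6(W) is W)
n=8: W (go to 4, an L position)
n=9: L (options 3(W), 6(W), 8(W) are all W)
n=10: W (go to 9, an L position)
n=11: L (sole option 10(W) is W)
n=12: W (go to 4, an L position)
n=13: L (sole option 12(W) is W)
n=14: W (go to 7, an L position)
L entries with 0 ≤ n ≤ 14: n = 0, 1, 4, 7, 9, 11, 13; that makes 7.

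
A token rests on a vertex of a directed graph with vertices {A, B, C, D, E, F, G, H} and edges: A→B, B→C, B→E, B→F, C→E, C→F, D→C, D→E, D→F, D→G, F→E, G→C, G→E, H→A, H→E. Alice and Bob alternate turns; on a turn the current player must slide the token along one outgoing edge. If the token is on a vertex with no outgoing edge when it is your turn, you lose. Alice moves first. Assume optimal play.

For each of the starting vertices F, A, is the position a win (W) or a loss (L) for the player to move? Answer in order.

Build the W/L table. Terminal = L. A non-terminal position is W if it has a move to some L; otherwise it is L.
Every edge goes from a vertex to one that appears earlier in the order E, F, C, B, A, G, D, H, so processing vertices in that order labels each vertex after all of its successors.
E: no outgoing edge → L
F: W (go to E, an L position)
C: W (go to E, an L position)
B: W (go to E, an L position)
A: L (sole option B(W) is W)
G: W (go to E, an L position)
D: W (go to E, an L position)
H: W (go to A, an L position)

F: W, A: L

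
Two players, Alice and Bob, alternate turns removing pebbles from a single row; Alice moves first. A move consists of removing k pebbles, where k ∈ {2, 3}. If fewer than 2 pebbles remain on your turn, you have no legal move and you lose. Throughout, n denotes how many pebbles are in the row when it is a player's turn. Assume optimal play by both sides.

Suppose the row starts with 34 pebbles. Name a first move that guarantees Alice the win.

Compute win/loss labels from the base case upward. A position with no move is L. Any other position is W if it can reach an L in one move, else L.
n=0: no move → L
n=1: no move → L
n=2: →0(L), so W
n=3: →1(L), so W
n=4: →1(L), so W
n=5: →3(W), 2(W) — all W, so L
n=6: →4(W), 3(W) — all W, so L
n=7: →5(L), so W
n=8: →6(L), so W
n=9: →6(L), so W
n=10: →8(W), 7(W) — all W, so L
n=11: →9(W), 8(W) — all W, so L
n=12: →10(L), so W
n=13: →11(L), so W
n=14: →11(L), so W
n=15: →13(W), 12(W) — all W, so L
n=16: →14(W), 13(W) — all W, so L
n=17: →15(L), so W
n=18: →16(L), so W
n=19: →16(L), so W
n=20: →18(W), 17(W) — all W, so L
n=21: →19(W), 18(W) — all W, so L
n=22: →20(L), so W
n=23: →21(L), so W
n=24: →21(L), so W
n=25: →23(W), 22(W) — all W, so L
n=26: →24(W), 23(W) — all W, so L
n=27: →25(L), so W
n=28: →26(L), so W
n=29: →26(L), so W
n=30: →28(W), 27(W) — all W, so L
n=31: →29(W), 28(W) — all W, so L
n=32: →30(L), so W
n=33: →31(L), so W
n=34: →31(L), so W
From 34, the L positions reachable in one move are: 31.

Remove 3, leaving 31.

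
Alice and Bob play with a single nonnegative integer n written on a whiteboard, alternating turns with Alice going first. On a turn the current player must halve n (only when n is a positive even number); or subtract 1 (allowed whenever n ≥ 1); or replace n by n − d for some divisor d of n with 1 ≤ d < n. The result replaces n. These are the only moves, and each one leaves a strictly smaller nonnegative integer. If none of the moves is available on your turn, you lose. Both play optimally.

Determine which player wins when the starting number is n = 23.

Label each position W (a win for the player to move) or L (a loss). A position with no legal move is L; any other position is W exactly when some move reaches an L, and L when every move reaches a W.
n=0: no move → L
n=1: W (go to 0, an L position)
n=2: L (sole option 1(W) is W)
n=3: W (go to 2, an L position)
n=4: W (go to 2, an L position)
n=5: L (sole option 4(W) is W)
n=6: W (go to 5, an L position)
n=7: L (sole option 6(W) is W)
n=8: W (go to 7, an L position)
n=9: L (options 6(W), 8(W) are all W)
n=10: W (go to 5, an L position)
n=11: L (sole option 10(W) is W)
n=12: W (go to 9, an L position)
n=13: L (sole option 12(W) is W)
n=14: W (go to 7, an L position)
n=15: L (options 10(W), 12(W), 14(W) are all W)
n=16: W (go to 15, an L position)
n=17: L (sole option 16(W) is W)
n=18: W (go to 9, an L position)
n=19: L (sole option 18(W) is W)
n=20: W (go to 15, an L position)
n=21: L (options 14(W), 18(W), 20(W) are all W)
n=22: W (go to 11, an L position)
n=23: L (sole option 22(W) is W)
Every move from 23 reaches a W position, so the mover loses.

Bob wins.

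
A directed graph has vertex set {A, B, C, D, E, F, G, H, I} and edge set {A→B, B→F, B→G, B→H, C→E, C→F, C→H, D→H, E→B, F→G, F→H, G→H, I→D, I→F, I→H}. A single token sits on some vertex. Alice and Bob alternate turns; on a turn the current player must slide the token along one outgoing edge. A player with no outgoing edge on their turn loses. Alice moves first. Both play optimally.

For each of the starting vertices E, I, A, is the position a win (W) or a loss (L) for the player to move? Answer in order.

E: L, I: W, A: L

Build the W/L table. Terminal = L. A non-terminal position is W if it has a move to some L; otherwise it is L.
Every edge goes from a vertex to one that appears earlier in the order H, G, F, D, B, E, I, A, C, so processing vertices in that order labels each vertex after all of its successors.
H: no outgoing edge → L
G: reaches L-position H → W
F: reaches L-position H → W
D: reaches L-position H → W
B: reaches L-position H → W
E: only reaches B(W), which is W → L
I: reaches L-position H → W
A: only reaches B(W), which is W → L
C: reaches L-position E → W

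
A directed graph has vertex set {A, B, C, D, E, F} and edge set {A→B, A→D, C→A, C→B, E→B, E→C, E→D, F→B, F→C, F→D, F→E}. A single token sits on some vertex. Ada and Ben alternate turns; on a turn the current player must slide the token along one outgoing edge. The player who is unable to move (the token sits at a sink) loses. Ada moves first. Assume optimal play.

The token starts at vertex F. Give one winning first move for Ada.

Move to D.

Classify positions by backward induction: terminal positions (no move available) are L. From any other position, the mover wins iff some move reaches an L.
Every edge goes from a vertex to one that appears earlier in the order B, D, A, C, E, F, so processing vertices in that order labels each vertex after all of its successors.
B: no outgoing edge → L
D: no outgoing edge → L
A: W (go to D, an L position)
C: W (go to B, an L position)
E: W (go to D, an L position)
F: W (go to D, an L position)
From F, the L positions reachable in one move are: D, B. Any move reaching one of these is winning.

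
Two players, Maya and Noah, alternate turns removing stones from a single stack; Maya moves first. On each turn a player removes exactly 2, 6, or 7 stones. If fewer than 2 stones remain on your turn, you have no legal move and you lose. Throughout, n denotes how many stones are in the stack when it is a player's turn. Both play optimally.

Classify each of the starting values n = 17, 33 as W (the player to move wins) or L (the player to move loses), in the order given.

17: L, 33: W

Build the W/L table. Terminal = L. A non-terminal position is W if it has a move to some L; otherwise it is L.
n=0: no move → L
n=1: no move → L
n=2: reaches L-position 0 → W
n=3: reaches L-position 1 → W
n=4: only reaches 2(W), which is W → L
n=5: only reaches 3(W), which is W → L
n=6: reaches L-position 4 → W
n=7: reaches L-position 5 → W
n=8: reaches L-position 1 → W
n=9: only reaches 7(W), 3(W), 2(W), all W → L
n=10: reaches L-position 4 → W
n=11: reaches L-position 9 → W
n=12: reaches L-position 5 → W
n=13: only reaches 11(W), 7(W), 6(W), all W → L
n=14: only reaches 12(W), 8(W), 7(W), all W → L
n=15: reaches L-position 13 → W
n=16: reaches L-position 14 → W
n=17: only reaches 15(W), 11(W), 10(W), all W → L
n=18: only reaches 16(W), 12(W), 11(W), all W → L
n=19: reaches L-position 17 → W
n=20: reaches L-position 18 → W
n=21: reaches L-position 14 → W
n=22: only reaches 20(W), 16(W), 15(W), all W → L
n=23: reaches L-position 17 → W
n=24: reaches L-position 22 → W
n=25: reaches L-position 18 → W
n=26: only reaches 24(W), 20(W), 19(W), all W → L
n=27: only reaches 25(W), 21(W), 20(W), all W → L
n=28: reaches L-position 26 → W
n=29: reaches L-position 27 → W
n=30: only reaches 28(W), 24(W), 23(W), all W → L
n=31: only reaches 29(W), 25(W), 24(W), all W → L
n=32: reaches L-position 30 → W
n=33: reaches L-position 31 → W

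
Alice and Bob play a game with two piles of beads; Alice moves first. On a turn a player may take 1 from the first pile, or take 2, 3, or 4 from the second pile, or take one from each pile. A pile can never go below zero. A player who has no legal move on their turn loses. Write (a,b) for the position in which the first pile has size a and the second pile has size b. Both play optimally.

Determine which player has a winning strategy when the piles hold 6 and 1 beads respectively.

Bob wins.

Work bottom-up. With no move the player to move loses. Otherwise the position is W if at least one move leads to an L position for the opponent, and L if every move leads to a W.
No move ever increases a pile, so every position that can arise here has a ≤ 6 and b ≤ 1; it is enough to label the cells with 0 ≤ a ≤ 6 and 0 ≤ b ≤ 1.
Every move lowers a or b (never raises either), so fill the grid row by row in increasing a, and left to right within a row: each cell's successors are then already labelled.
      b=0  b=1
a=0:    L    L
a=1:    W    W
a=2:    L    L
a=3:    W    W
a=4:    L    L
a=5:    W    W
a=6:    L    L
Cells with no legal move (terminal, hence L): (0,0), (0,1).
The remaining L cells, each justified by listing all of its moves:
(2,0): →(1,0)(W) only, which is W, so L
(2,1): →(1,1)(W), (1,0)(W) — all W, so L
(4,0): →(3,0)(W) only, which is W, so L
(4,1): →(3,1)(W), (3,0)(W) — all W, so L
(6,0): →(5,0)(W) only, which is W, so L
(6,1): →(5,1)(W), (5,0)(W) — all W, so L
Every other cell has at least one move into one of the L cells above, so it is W.
Every move from (6,1) reaches a W position, so the mover loses.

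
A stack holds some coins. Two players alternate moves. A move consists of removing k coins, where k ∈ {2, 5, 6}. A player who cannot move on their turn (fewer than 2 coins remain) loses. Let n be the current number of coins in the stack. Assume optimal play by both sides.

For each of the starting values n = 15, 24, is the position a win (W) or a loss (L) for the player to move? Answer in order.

Label each position W (a win for the player to move) or L (a loss). A position with no legal move is L; any other position is W exactly when some move reaches an L, and L when every move reaches a W.
n=0: no move → L
n=1: no move → L
n=2: can move to 0, which is L ⇒ W
n=3: can move to 1, which is L ⇒ W
n=4: the only move is to 2(W), a W ⇒ L
n=5: can move to 0, which is L ⇒ W
n=6: can move to 4, which is L ⇒ W
n=7: can move to 1, which is L ⇒ W
n=8: moves to 6(W), 3(W), 2(W); every one is W ⇒ L
n=9: can move to 4, which is L ⇒ W
n=10: can move to 8, which is L ⇒ W
n=11: moves to 9(W), 6(W), 5(W); every one is W ⇒ L
n=12: moves to 10(W), 7(W), 6(W); every one is W ⇒ L
n=13: can move to 11, which is L ⇒ W
n=14: can move to 12, which is L ⇒ W
n=15: moves to 13(W), 10(W), 9(W); every one is W ⇒ L
n=16: can move to 11, which is L ⇒ W
n=17: can move to 15, which is L ⇒ W
n=18: can move to 12, which is L ⇒ W
n=19: moves to 17(W), 14(W), 13(W); every one is W ⇒ L
n=20: can move to 15, which is L ⇒ W
n=21: can move to 19, which is L ⇒ W
n=22: moves to 20(W), 17(W), 16(W); every one is W ⇒ L
n=23: moves to 21(W), 18(W), 17(W); every one is W ⇒ L
n=24: can move to 22, which is L ⇒ W

15: L, 24: W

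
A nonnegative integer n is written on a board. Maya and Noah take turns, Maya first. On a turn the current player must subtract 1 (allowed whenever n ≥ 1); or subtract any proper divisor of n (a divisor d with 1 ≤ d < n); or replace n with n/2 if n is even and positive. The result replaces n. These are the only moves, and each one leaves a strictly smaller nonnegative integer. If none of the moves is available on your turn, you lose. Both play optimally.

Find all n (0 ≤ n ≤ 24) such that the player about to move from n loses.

Build the W/L table. Terminal = L. A non-terminal position is W if it has a move to some L; otherwise it is L.
n=0: no move → L
n=1: reaches L-position 0 → W
n=2: only reaches 1(W), which is W → L
n=3: reaches L-position 2 → W
n=4: reaches L-position 2 → W
n=5: only reaches 4(W), which is W → L
n=6: reaches L-position 5 → W
n=7: only reaches 6(W), which is W → L
n=8: reaches L-position 7 → W
n=9: only reaches 6(W), 8(W), all W → L
n=10: reaches L-position 5 → W
n=11: only reaches 10(W), which is W → L
n=12: reaches L-position 9 → W
n=13: only reaches 12(W), which is W → L
n=14: reaches L-position 7 → W
n=15: only reaches 10(W), 12(W), 14(W), all W → L
n=16: reaches L-position 15 → W
n=17: only reaches 16(W), which is W → L
n=18: reaches L-position 9 → W
n=19: only reaches 18(W), which is W → L
n=20: reaches L-position 15 → W
n=21: only reaches 14(W), 18(W), 20(W), all W → L
n=22: reaches L-position 11 → W
n=23: only reaches 22(W), which is W → L
n=24: reaches L-position 21 → W
Reading off the rows marked L gives the requested list; there are 12 such values of n.

0, 2, 5, 7, 9, 11, 13, 15, 17, 19, 21, 23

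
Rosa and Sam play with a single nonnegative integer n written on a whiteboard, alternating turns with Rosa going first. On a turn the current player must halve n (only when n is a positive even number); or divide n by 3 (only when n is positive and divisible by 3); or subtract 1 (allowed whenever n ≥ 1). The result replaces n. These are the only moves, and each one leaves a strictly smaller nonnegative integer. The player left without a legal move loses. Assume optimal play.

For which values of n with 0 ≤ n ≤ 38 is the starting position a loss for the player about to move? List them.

Work bottom-up. With no move the player to move loses. Otherwise the position is W if at least one move leads to an L position for the opponent, and L if every move leads to a W.
n=0: no move → L
n=1: reaches L-position 0 → W
n=2: only reaches 1(W), which is W → L
n=3: reaches L-position 2 → W
n=4: reaches L-position 2 → W
n=5: only reaches 4(W), which is W → L
n=6: reaches L-position 2 → W
n=7: only reaches 6(W), which is W → L
n=8: reaches L-position 7 → W
n=9: only reaches 3(W), 8(W), all W → L
n=10: reaches L-position 5 → W
n=11: only reaches 10(W), which is W → L
n=12: reaches L-position 11 → W
n=13: only reaches 12(W), which is W → L
n=14: reaches L-position 7 → W
n=15: reaches L-position 5 → W
n=16: only reaches 8(W), 15(W), all W → L
n=17: reaches L-position 16 → W
n=18: reaches L-position 9 → W
n=19: only reaches 18(W), which is W → L
n=20: reaches L-position 19 → W
n=21: reaches L-position 7 → W
n=22: reaches L-position 11 → W
n=23: only reaches 22(W), which is W → L
n=24: reaches L-position 23 → W
n=25: only reaches 24(W), which is W → L
n=26: reaches L-position 13 → W
n=27: reaches L-position 9 → W
n=28: only reaches 14(W), 27(W), all W → L
n=29: reaches L-position 28 → W
n=30: only reaches 10(W), 15(W), 29(W), all W → L
n=31: reaches L-position 30 → W
n=32: reaches L-position 16 → W
n=33: reaches L-position 11 → W
n=34: only reaches 17(W), 33(W), all W → L
n=35: reaches L-position 34 → W
n=36: only reaches 12(W), 18(W), 35(W), all W → L
n=37: reaches L-position 36 → W
n=38: reaches L-position 19 → W
The losing starting values of n are exactly the entries labelled L in this table (15 of them).

0, 2, 5, 7, 9, 11, 13, 16, 19, 23, 25, 28, 30, 34, 36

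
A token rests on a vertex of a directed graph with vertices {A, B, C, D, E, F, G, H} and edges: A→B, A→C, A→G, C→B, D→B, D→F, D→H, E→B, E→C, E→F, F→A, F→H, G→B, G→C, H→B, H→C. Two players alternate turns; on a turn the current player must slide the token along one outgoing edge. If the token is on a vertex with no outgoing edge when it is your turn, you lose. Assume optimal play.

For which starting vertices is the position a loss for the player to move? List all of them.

B, F

Label each position W (a win for the player to move) or L (a loss). A position with no legal move is L; any other position is W exactly when some move reaches an L, and L when every move reaches a W.
Every edge goes from a vertex to one that appears earlier in the order B, C, H, G, A, F, E, D, so processing vertices in that order labels each vertex after all of its successors.
B: no outgoing edge → L
C: can move to B, which is L ⇒ W
H: can move to B, which is L ⇒ W
G: can move to B, which is L ⇒ W
A: can move to B, which is L ⇒ W
F: moves to A(W), H(W); every one is W ⇒ L
E: can move to F, which is L ⇒ W
D: can move to F, which is L ⇒ W
The losing starting vertices are exactly the entries labelled L in this table (2 of them).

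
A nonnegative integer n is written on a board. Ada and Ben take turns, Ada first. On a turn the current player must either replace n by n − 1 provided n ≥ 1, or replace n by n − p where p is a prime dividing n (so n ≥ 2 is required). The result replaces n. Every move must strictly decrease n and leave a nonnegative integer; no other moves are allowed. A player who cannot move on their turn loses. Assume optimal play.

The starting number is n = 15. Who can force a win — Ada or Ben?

Positions with no move are L. A position that does have a move is losing for the player to move precisely when every available move leads to a winning position for the opponent. Fill in the labels:
n=0: no move → L
n=1: →0(L), so W
n=2: →0(L), so W
n=3: →0(L), so W
n=4: →2(W), 3(W) — all W, so L
n=5: →0(L), so W
n=6: →4(L), so W
n=7: →0(L), so W
n=8: →6(W), 7(W) — all W, so L
n=9: →8(L), so W
n=10: →8(L), so W
n=11: →0(L), so W
n=12: →9(W), 10(W), 11(W) — all W, so L
n=13: →0(L), so W
n=14: →12(L), so W
n=15: →12(L), so W
The starting position 15 is W: Ada should move to 12, handing over an L position.

Ada wins.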